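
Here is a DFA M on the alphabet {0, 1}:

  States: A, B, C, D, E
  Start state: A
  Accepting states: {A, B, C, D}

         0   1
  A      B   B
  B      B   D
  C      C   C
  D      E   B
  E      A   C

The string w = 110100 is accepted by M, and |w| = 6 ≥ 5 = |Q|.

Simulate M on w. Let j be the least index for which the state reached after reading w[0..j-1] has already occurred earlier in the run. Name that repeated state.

C

State sequence: A -1-> B -1-> D -0-> E -1-> C -0-> C -0-> C
First repeat at step 5: C was already visited.

The earliest repeat is at step j = 5: M is in C, which it already visited at step i = 4.
Since M has 5 states, any run of length ≥ 5 visits 5+1 states, so by pigeonhole some state repeats within the first 5 steps — that repeat gives the pumpable loop.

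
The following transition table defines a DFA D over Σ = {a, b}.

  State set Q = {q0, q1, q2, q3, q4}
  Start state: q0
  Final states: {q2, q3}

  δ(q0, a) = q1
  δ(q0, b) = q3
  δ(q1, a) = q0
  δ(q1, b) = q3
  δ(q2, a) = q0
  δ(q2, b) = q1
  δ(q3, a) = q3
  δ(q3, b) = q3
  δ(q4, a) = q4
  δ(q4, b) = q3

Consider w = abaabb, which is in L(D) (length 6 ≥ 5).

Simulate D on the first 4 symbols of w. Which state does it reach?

q3

Run of D on the first 4 characters of w = a b a a:
  step 0: q0  (start)
  step 1: q1  (read a: q0→q1)
  step 2: q3  (read b: q1→q3)
  step 3: q3  (read a: q3→q3)
  step 4: q3  (read a: q3→q3)

After reading 4 characters, D is in state q3.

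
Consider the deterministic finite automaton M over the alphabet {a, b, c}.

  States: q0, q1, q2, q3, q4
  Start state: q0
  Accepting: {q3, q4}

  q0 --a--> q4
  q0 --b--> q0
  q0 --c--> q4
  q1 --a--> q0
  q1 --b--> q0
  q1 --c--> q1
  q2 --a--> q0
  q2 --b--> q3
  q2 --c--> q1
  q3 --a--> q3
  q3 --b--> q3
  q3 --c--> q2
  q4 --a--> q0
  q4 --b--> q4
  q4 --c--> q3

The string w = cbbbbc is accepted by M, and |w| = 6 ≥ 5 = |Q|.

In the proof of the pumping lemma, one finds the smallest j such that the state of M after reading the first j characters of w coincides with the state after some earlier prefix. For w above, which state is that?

q4

Run of M on w = c b b b b c:
  step 0: q0  (start)
  step 1: q4  (read c: q0→q4)
  step 2: q4  (read b: q4→q4)   ← first repeat (q4 seen earlier)
  step 3: q4  (read b: q4→q4)
  step 4: q4  (read b: q4→q4)
  step 5: q4  (read b: q4→q4)
  step 6: q3  (read c: q4→q3)

The earliest repeat is at step j = 2: M is in q4, which it already visited at step i = 1.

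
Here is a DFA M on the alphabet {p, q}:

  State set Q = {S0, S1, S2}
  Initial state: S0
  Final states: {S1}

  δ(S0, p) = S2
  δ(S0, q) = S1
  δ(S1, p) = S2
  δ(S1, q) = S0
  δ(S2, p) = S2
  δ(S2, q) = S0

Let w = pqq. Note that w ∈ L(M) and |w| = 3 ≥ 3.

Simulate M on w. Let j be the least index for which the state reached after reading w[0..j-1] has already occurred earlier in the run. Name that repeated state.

S0

State sequence: S0 -p-> S2 -q-> S0 -q-> S1
First repeat at step 2: S0 was already visited.

The earliest repeat is at step j = 2: M is in S0, which it already visited at step i = 0.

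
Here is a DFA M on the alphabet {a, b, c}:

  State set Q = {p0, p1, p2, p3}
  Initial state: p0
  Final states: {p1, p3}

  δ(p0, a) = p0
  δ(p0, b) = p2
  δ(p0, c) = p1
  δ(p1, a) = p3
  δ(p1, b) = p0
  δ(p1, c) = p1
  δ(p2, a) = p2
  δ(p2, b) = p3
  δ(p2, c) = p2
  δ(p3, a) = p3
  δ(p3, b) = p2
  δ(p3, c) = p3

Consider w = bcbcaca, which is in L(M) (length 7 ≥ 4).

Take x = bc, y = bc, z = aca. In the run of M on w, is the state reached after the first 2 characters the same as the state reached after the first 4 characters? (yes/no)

State sequence: p0 -b-> p2 -c-> p2 -b-> p3 -c-> p3

After x (step 2): p2. After xy (step 4): p3.
They differ (p2 ≠ p3), so y is not a cycle from the state after x; this split is not the one the pumping-lemma construction produces, and pumping y need not keep the string in L(M).

no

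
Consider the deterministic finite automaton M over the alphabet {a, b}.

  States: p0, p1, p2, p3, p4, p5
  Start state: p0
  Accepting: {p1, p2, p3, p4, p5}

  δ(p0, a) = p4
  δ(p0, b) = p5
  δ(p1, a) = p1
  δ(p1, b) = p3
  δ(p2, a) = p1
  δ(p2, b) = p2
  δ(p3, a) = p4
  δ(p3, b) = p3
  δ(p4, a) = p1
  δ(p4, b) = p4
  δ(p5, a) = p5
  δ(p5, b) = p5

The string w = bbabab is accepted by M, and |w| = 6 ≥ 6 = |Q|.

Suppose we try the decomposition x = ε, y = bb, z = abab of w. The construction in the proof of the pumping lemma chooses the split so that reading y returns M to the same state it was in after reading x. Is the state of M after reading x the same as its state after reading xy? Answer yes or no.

no

Run of M on the first 2 characters of w = b b:
  step 0: p0  (start)
  step 1: p5  (read b: p0→p5)
  step 2: p5  (read b: p5→p5)

After x (step 0): p0. After xy (step 2): p5.
They differ (p0 ≠ p5), so y is not a cycle from the state after x; this split is not the one the pumping-lemma construction produces, and pumping y need not keep the string in L(M).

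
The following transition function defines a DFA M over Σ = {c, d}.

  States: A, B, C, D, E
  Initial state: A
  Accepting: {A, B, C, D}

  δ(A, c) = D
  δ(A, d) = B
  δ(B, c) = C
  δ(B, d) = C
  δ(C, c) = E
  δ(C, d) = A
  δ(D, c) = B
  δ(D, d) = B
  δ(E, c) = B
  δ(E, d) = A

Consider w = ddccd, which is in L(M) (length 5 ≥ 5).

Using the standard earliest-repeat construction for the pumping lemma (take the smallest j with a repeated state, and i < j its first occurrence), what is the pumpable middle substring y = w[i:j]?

dcc

State sequence: A -d-> B -d-> C -c-> E -c-> B -d-> C
First repeat at step 4: B was already visited.

So i = 1, j = 4, giving x = w[0:1] = d, y = w[1:4] = dcc, z = w[4:5] = d.
Check: |xy| = 4 ≤ 5 and |y| = 3 ≥ 1. Reading y takes M from B back to B, so every xyⁱz is accepted.
With |Q| = 5, pigeonhole forces a state repeat no later than step 5; the substring read between the first and second visits to that state can be pumped.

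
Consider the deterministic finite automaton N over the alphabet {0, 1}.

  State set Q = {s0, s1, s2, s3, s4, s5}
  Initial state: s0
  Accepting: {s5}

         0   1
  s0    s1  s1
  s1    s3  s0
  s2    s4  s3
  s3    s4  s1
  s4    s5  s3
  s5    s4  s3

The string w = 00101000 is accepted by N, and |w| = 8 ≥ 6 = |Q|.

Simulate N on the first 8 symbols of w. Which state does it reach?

s5

Run of N on the first 8 characters of w = 0 0 1 0 1 0 0 0:
  step 0: s0  (start)
  step 1: s1  (read 0: s0→s1)
  step 2: s3  (read 0: s1→s3)
  step 3: s1  (read 1: s3→s1)
  step 4: s3  (read 0: s1→s3)
  step 5: s1  (read 1: s3→s1)
  step 6: s3  (read 0: s1→s3)
  step 7: s4  (read 0: s3→s4)
  step 8: s5  (read 0: s4→s5)

After reading 8 characters, N is in state s5.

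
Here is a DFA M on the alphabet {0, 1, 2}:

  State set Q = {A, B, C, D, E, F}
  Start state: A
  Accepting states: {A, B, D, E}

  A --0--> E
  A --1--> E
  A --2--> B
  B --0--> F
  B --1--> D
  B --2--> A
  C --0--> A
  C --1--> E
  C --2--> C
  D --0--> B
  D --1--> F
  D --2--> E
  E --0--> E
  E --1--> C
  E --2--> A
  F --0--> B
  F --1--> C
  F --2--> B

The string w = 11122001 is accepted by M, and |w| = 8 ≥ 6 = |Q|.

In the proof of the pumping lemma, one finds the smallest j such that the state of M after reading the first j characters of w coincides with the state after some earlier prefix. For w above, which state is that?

State sequence: A -1-> E -1-> C -1-> E -2-> A -2-> B -0-> F -0-> B -1-> D
First repeat at step 3: E was already visited.

The earliest repeat is at step j = 3: M is in E, which it already visited at step i = 1.

E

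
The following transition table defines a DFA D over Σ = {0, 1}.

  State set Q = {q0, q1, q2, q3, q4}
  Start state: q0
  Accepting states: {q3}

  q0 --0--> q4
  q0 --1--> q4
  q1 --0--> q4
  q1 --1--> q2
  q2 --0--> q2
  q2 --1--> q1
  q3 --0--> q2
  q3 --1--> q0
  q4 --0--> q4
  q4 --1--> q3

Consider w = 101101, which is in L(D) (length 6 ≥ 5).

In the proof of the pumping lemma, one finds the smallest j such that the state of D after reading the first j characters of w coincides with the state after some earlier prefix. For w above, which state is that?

q4

Run of D on w = 1 0 1 1 0 1:
  step 0: q0  (start)
  step 1: q4  (read 1: q0→q4)
  step 2: q4  (read 0: q4→q4)   ← first repeat (q4 seen earlier)
  step 3: q3  (read 1: q4→q3)
  step 4: q0  (read 1: q3→q0)
  step 5: q4  (read 0: q0→q4)
  step 6: q3  (read 1: q4→q3)

The earliest repeat is at step j = 2: D is in q4, which it already visited at step i = 1.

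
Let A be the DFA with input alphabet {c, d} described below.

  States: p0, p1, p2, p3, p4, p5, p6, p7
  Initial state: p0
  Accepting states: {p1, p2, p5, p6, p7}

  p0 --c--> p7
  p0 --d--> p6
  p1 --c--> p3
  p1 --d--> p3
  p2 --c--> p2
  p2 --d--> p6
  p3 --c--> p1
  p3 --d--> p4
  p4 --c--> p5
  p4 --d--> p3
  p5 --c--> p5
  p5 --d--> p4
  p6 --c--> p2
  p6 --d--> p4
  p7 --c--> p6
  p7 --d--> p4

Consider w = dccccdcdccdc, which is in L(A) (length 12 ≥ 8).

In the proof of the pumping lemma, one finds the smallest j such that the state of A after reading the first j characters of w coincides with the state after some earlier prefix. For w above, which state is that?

p2

Run of A on w = d c c c c d c d c c d c:
  step 0: p0  (start)
  step 1: p6  (read d: p0→p6)
  step 2: p2  (read c: p6→p2)
  step 3: p2  (read c: p2→p2)   ← first repeat (p2 seen earlier)
  step 4: p2  (read c: p2→p2)
  step 5: p2  (read c: p2→p2)
  step 6: p6  (read d: p2→p6)
  step 7: p2  (read c: p6→p2)
  step 8: p6  (read d: p2→p6)
  step 9: p2  (read c: p6→p2)
  step 10: p2  (read c: p2→p2)
  step 11: p6  (read d: p2→p6)
  step 12: p2  (read c: p6→p2)

The earliest repeat is at step j = 3: A is in p2, which it already visited at step i = 2.
The DFA has 8 states, so the proof of the pumping lemma guarantees a repeated state among the first 8+1 visited; the segment between the two visits is the pumpable y.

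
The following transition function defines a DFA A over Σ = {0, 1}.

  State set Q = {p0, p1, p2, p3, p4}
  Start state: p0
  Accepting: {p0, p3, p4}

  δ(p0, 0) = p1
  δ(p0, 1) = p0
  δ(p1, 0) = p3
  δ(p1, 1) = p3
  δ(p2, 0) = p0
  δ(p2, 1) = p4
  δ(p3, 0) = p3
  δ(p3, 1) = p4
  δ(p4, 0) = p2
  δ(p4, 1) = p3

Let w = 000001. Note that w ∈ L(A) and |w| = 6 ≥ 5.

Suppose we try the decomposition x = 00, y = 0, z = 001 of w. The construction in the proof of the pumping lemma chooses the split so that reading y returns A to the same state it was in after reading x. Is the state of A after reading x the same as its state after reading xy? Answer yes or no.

State sequence: p0 -0-> p1 -0-> p3 -0-> p3

After x (step 2): p3. After xy (step 3): p3.
They match, so y = 0 drives A around a cycle from p3 back to itself; pumping y any number of times keeps A in p3 before reading z, and xyⁱz ∈ L(A) for every i ≥ 0.

yes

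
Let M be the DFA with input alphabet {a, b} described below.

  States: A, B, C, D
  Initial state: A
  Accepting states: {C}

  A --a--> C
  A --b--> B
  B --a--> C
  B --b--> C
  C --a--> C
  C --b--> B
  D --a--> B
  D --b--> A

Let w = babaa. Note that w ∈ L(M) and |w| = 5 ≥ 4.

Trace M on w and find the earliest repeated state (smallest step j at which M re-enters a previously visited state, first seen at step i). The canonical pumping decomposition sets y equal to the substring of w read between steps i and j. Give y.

Run of M on w = b a b a a:
  step 0: A  (start)
  step 1: B  (read b: A→B)
  step 2: C  (read a: B→C)
  step 3: B  (read b: C→B)   ← first repeat (B seen earlier)
  step 4: C  (read a: B→C)
  step 5: C  (read a: C→C)

So i = 1, j = 3, giving x = w[0:1] = b, y = w[1:3] = ab, z = w[3:5] = aa.
Check: |xy| = 3 ≤ 4 and |y| = 2 ≥ 1. Reading y takes M from B back to B, so every xyⁱz is accepted.

ab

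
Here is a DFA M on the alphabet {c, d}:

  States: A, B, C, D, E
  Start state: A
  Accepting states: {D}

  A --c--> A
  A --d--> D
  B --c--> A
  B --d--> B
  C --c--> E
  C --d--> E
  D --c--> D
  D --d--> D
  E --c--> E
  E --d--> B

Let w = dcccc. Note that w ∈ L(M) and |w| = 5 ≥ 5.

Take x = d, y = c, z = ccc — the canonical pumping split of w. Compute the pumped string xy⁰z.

xy⁰z = xz = d·ccc = dccc.
Reading y = c takes M from D back to D, so after x the machine is still in D, and z then leads to the accepting state D. Hence dccc ∈ L(M).

dccc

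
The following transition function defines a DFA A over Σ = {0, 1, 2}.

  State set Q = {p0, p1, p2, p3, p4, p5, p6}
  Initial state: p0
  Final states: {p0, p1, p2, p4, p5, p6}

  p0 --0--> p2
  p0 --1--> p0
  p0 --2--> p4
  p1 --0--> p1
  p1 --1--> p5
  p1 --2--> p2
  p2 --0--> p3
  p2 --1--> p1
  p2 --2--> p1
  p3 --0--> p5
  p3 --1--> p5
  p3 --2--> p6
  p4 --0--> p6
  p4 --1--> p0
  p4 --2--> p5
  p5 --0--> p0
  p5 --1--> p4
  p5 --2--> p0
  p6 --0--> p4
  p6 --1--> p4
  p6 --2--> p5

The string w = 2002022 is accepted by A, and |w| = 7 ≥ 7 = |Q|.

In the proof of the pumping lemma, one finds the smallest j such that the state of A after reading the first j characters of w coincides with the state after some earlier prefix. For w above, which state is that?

State sequence: p0 -2-> p4 -0-> p6 -0-> p4 -2-> p5 -0-> p0 -2-> p4 -2-> p5
First repeat at step 3: p4 was already visited.

The earliest repeat is at step j = 3: A is in p4, which it already visited at step i = 1.

p4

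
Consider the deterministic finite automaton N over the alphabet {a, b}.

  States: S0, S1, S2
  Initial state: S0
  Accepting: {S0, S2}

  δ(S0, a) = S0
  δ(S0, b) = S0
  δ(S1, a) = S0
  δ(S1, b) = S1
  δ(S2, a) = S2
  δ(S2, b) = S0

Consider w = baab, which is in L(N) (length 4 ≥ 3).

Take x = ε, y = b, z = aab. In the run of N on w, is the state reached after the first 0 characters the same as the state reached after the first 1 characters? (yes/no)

Run of N on the first 1 characters of w = b:
  step 0: S0  (start)
  step 1: S0  (read b: S0→S0)

After x (step 0): S0. After xy (step 1): S0.
They match, so y = b drives N around a cycle from S0 back to itself; pumping y any number of times keeps N in S0 before reading z, and xyⁱz ∈ L(N) for every i ≥ 0.

yes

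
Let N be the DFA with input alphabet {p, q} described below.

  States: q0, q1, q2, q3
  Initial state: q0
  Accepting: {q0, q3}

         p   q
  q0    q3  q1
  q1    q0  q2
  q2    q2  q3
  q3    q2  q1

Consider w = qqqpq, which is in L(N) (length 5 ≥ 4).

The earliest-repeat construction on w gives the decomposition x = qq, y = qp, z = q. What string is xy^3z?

xy^3z = qq·qp·qp·qp·q = qqqpqpqpq.
Reading y = qp takes N from q2 back to q2, so after x·y·y·y the machine is still in q2, and z then leads to the accepting state q3. Hence qqqpqpqpq ∈ L(N).

qqqpqpqpq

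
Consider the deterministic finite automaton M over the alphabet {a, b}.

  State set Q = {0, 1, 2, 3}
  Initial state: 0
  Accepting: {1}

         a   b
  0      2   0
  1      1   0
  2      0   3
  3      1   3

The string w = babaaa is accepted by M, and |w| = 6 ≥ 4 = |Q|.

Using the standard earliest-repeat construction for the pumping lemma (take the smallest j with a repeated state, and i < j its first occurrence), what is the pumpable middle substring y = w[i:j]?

Run of M on w = b a b a a a:
  step 0: 0  (start)
  step 1: 0  (read b: 0→0)   ← first repeat (0 seen earlier)
  step 2: 2  (read a: 0→2)
  step 3: 3  (read b: 2→3)
  step 4: 1  (read a: 3→1)
  step 5: 1  (read a: 1→1)
  step 6: 1  (read a: 1→1)

So i = 0, j = 1, giving x = w[0:0] = ε, y = w[0:1] = b, z = w[1:6] = abaaa.
Check: |xy| = 1 ≤ 4 and |y| = 1 ≥ 1. Reading y takes M from 0 back to 0, so every xyⁱz is accepted.
Since M has 4 states, any run of length ≥ 4 visits 4+1 states, so by pigeonhole some state repeats within the first 4 steps — that repeat gives the pumpable loop.

b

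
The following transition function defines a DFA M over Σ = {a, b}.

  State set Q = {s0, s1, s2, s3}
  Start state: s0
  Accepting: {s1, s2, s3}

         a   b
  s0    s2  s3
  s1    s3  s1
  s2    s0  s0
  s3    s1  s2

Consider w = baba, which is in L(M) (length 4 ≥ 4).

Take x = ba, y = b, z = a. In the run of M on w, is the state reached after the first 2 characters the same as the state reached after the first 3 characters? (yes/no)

Run of M on the first 3 characters of w = b a b:
  step 0: s0  (start)
  step 1: s3  (read b: s0→s3)
  step 2: s1  (read a: s3→s1)
  step 3: s1  (read b: s1→s1)

After x (step 2): s1. After xy (step 3): s1.
They match, so y = b drives M around a cycle from s1 back to itself; pumping y any number of times keeps M in s1 before reading z, and xyⁱz ∈ L(M) for every i ≥ 0.

yes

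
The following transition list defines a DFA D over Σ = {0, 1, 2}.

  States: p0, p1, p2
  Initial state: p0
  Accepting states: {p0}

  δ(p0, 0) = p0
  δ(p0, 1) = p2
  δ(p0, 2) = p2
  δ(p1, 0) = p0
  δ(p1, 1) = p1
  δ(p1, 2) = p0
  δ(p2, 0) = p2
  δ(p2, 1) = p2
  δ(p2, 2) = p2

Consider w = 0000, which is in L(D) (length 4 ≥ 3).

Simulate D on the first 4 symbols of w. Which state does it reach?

p0

State sequence: p0 -0-> p0 -0-> p0 -0-> p0 -0-> p0

After reading 4 characters, D is in state p0.
(This kind of state-tracing is the core of the pumping-lemma construction: with 3 states, pigeonhole forces a repeat within the first 3 steps.)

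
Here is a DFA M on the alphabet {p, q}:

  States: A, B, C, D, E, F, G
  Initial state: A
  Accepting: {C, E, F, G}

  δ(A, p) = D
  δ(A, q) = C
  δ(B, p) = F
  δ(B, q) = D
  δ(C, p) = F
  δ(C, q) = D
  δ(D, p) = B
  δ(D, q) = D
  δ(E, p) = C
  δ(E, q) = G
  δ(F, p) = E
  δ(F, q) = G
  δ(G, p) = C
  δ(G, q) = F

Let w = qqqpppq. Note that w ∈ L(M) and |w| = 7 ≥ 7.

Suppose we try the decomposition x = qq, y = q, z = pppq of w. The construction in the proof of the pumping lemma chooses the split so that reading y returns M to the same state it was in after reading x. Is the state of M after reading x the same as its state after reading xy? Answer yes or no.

yes

State sequence: A -q-> C -q-> D -q-> D

After x (step 2): D. After xy (step 3): D.
They match, so y = q drives M around a cycle from D back to itself; pumping y any number of times keeps M in D before reading z, and xyⁱz ∈ L(M) for every i ≥ 0.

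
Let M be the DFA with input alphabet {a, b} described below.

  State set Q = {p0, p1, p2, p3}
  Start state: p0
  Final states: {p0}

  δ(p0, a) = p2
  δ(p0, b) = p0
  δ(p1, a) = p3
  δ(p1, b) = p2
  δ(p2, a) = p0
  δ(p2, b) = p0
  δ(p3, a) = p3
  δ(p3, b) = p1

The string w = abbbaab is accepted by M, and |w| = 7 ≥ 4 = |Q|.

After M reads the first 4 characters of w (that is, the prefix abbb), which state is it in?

Run of M on the first 4 characters of w = a b b b:
  step 0: p0  (start)
  step 1: p2  (read a: p0→p2)
  step 2: p0  (read b: p2→p0)
  step 3: p0  (read b: p0→p0)
  step 4: p0  (read b: p0→p0)

After reading 4 characters, M is in state p0.
(This kind of state-tracing is the core of the pumping-lemma construction: with 4 states, pigeonhole forces a repeat within the first 4 steps.)

p0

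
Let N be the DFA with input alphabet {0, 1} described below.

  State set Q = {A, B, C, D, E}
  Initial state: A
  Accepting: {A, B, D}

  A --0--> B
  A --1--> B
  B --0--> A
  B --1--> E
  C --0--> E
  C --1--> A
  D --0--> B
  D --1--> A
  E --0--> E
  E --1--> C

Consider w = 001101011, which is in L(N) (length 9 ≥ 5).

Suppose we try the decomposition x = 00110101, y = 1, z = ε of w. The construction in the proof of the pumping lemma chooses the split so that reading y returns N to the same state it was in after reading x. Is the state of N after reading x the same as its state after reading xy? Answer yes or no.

State sequence: A -0-> B -0-> A -1-> B -1-> E -0-> E -1-> C -0-> E -1-> C -1-> A

After x (step 8): C. After xy (step 9): A.
They differ (C ≠ A), so y is not a cycle from the state after x; this split is not the one the pumping-lemma construction produces, and pumping y need not keep the string in L(N).

no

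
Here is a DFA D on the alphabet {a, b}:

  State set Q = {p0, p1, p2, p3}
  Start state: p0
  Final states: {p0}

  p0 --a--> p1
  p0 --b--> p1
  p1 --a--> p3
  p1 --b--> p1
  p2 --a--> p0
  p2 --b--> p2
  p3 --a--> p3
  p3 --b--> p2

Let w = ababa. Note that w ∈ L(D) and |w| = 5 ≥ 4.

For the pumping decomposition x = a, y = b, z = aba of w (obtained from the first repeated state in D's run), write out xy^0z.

aaba

xy⁰z = xz = a·aba = aaba.
Reading y = b takes D from p1 back to p1, so after x the machine is still in p1, and z then leads to the accepting state p0. Hence aaba ∈ L(D).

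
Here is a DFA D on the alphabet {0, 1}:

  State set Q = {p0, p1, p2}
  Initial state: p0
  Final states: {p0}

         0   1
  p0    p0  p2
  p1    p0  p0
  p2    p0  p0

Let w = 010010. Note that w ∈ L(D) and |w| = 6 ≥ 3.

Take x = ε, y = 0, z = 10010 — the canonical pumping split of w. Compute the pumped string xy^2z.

xy^2z = ε·0·0·10010 = 0010010.
Reading y = 0 takes D from p0 back to p0, so after x·y·y the machine is still in p0, and z then leads to the accepting state p0. Hence 0010010 ∈ L(D).

0010010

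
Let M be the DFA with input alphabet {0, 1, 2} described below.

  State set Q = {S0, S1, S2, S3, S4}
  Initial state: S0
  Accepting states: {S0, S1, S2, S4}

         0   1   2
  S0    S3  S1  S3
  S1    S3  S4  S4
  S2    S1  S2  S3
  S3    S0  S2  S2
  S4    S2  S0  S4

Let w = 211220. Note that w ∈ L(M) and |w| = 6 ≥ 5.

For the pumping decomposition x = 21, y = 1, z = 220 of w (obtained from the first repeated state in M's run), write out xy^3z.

xy^3z = 21·1·1·1·220 = 21111220.
Reading y = 1 takes M from S2 back to S2, so after x·y·y·y the machine is still in S2, and z then leads to the accepting state S1. Hence 21111220 ∈ L(M).

21111220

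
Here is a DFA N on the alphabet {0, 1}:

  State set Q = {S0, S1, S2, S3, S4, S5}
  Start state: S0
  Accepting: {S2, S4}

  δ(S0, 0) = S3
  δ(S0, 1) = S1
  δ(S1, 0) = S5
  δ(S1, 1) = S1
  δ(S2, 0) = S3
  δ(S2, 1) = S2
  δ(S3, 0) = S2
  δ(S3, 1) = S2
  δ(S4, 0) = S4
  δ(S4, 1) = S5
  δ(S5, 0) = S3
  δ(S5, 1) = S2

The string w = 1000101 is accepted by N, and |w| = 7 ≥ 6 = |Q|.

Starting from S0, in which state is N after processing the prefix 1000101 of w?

S2

State sequence: S0 -1-> S1 -0-> S5 -0-> S3 -0-> S2 -1-> S2 -0-> S3 -1-> S2

After reading 7 characters, N is in state S2.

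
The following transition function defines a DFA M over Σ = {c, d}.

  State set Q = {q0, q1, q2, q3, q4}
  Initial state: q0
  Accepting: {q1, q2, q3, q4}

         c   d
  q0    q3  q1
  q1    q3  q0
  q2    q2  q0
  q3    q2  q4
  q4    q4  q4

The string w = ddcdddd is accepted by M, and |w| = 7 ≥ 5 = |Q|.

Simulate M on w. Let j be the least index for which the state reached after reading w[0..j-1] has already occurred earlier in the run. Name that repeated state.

q0

State sequence: q0 -d-> q1 -d-> q0 -c-> q3 -d-> q4 -d-> q4 -d-> q4 -d-> q4
First repeat at step 2: q0 was already visited.

The earliest repeat is at step j = 2: M is in q0, which it already visited at step i = 0.
The DFA has 5 states, so the proof of the pumping lemma guarantees a repeated state among the first 5+1 visited; the segment between the two visits is the pumpable y.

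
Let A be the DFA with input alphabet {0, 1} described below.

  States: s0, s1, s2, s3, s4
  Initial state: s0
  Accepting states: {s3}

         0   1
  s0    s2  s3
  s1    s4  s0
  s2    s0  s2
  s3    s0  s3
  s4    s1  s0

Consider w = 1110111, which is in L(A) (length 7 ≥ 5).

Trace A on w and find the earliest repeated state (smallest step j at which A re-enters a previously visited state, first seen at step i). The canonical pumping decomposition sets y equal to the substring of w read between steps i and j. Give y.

State sequence: s0 -1-> s3 -1-> s3 -1-> s3 -0-> s0 -1-> s3 -1-> s3 -1-> s3
First repeat at step 2: s3 was already visited.

So i = 1, j = 2, giving x = w[0:1] = 1, y = w[1:2] = 1, z = w[2:7] = 10111.
Check: |xy| = 2 ≤ 5 and |y| = 1 ≥ 1. Reading y takes A from s3 back to s3, so every xyⁱz is accepted.
The DFA has 5 states, so the proof of the pumping lemma guarantees a repeated state among the first 5+1 visited; the segment between the two visits is the pumpable y.

1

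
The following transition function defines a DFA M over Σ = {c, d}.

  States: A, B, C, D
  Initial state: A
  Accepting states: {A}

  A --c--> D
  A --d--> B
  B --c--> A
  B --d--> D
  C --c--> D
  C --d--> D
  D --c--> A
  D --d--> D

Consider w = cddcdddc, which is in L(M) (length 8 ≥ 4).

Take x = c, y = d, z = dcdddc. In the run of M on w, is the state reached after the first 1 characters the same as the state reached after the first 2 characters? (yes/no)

Run of M on the first 2 characters of w = c d:
  step 0: A  (start)
  step 1: D  (read c: A→D)
  step 2: D  (read d: D→D)

After x (step 1): D. After xy (step 2): D.
They match, so y = d drives M around a cycle from D back to itself; pumping y any number of times keeps M in D before reading z, and xyⁱz ∈ L(M) for every i ≥ 0.

yes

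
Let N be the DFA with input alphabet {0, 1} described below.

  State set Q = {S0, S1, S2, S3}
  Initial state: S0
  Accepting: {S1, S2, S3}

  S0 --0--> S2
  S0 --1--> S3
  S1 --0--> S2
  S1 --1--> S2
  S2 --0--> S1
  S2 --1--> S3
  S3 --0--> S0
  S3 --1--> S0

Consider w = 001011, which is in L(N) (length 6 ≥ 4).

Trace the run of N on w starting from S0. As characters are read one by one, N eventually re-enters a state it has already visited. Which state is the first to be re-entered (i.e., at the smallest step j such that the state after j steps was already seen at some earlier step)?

Run of N on w = 0 0 1 0 1 1:
  step 0: S0  (start)
  step 1: S2  (read 0: S0→S2)
  step 2: S1  (read 0: S2→S1)
  step 3: S2  (read 1: S1→S2)   ← first repeat (S2 seen earlier)
  step 4: S1  (read 0: S2→S1)
  step 5: S2  (read 1: S1→S2)
  step 6: S3  (read 1: S2→S3)

The earliest repeat is at step j = 3: N is in S2, which it already visited at step i = 1.
The DFA has 4 states, so the proof of the pumping lemma guarantees a repeated state among the first 4+1 visited; the segment between the two visits is the pumpable y.

S2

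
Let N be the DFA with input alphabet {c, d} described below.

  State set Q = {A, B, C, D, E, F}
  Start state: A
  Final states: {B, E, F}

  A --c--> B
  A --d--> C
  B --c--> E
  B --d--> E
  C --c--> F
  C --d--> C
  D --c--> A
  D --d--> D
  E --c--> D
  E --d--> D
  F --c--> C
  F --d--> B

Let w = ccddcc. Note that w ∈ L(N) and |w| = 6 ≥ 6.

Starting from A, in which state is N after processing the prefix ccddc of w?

State sequence: A -c-> B -c-> E -d-> D -d-> D -c-> A

After reading 5 characters, N is in state A.
(This kind of state-tracing is the core of the pumping-lemma construction: with 6 states, pigeonhole forces a repeat within the first 6 steps.)

A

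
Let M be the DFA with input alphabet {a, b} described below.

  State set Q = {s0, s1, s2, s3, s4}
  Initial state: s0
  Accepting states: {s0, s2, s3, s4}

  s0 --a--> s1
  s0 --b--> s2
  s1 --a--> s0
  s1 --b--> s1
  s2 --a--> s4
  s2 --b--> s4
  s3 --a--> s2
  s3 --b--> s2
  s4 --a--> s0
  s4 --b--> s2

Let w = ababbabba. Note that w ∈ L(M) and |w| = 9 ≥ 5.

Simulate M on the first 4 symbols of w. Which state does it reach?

s2

Run of M on the first 4 characters of w = a b a b:
  step 0: s0  (start)
  step 1: s1  (read a: s0→s1)
  step 2: s1  (read b: s1→s1)
  step 3: s0  (read a: s1→s0)
  step 4: s2  (read b: s0→s2)

After reading 4 characters, M is in state s2.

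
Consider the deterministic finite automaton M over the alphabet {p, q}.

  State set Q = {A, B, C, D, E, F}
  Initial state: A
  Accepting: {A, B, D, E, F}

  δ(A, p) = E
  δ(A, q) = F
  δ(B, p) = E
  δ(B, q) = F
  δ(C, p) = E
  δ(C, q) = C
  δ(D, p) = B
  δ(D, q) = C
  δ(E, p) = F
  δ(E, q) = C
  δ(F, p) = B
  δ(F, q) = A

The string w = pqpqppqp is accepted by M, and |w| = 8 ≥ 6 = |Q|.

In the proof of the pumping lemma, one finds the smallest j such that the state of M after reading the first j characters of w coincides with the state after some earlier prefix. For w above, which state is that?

E

Run of M on w = p q p q p p q p:
  step 0: A  (start)
  step 1: E  (read p: A→E)
  step 2: C  (read q: E→C)
  step 3: E  (read p: C→E)   ← first repeat (E seen earlier)
  step 4: C  (read q: E→C)
  step 5: E  (read p: C→E)
  step 6: F  (read p: E→F)
  step 7: A  (read q: F→A)
  step 8: E  (read p: A→E)

The earliest repeat is at step j = 3: M is in E, which it already visited at step i = 1.
The DFA has 6 states, so the proof of the pumping lemma guarantees a repeated state among the first 6+1 visited; the segment between the two visits is the pumpable y.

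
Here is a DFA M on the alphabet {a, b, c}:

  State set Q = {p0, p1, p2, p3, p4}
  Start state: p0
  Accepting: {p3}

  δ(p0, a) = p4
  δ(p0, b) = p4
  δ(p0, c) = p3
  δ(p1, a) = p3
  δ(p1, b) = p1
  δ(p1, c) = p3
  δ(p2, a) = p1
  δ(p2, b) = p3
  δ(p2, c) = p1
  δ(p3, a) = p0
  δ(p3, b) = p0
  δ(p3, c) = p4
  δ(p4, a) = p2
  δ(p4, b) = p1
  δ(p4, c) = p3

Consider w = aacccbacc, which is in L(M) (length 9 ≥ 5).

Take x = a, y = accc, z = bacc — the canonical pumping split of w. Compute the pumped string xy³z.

aacccacccacccbacc

xy^3z = a·accc·accc·accc·bacc = aacccacccacccbacc.
Reading y = accc takes M from p4 back to p4, so after x·y·y·y the machine is still in p4, and z then leads to the accepting state p3. Hence aacccacccacccbacc ∈ L(M).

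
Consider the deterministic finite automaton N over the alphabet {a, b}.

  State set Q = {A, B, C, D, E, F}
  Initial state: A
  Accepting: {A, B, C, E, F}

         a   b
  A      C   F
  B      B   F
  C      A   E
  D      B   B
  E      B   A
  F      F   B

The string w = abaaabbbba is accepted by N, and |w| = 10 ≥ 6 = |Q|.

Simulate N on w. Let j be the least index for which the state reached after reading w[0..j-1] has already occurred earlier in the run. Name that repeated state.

State sequence: A -a-> C -b-> E -a-> B -a-> B -a-> B -b-> F -b-> B -b-> F -b-> B -a-> B
First repeat at step 4: B was already visited.

The earliest repeat is at step j = 4: N is in B, which it already visited at step i = 3.
Since N has 6 states, any run of length ≥ 6 visits 6+1 states, so by pigeonhole some state repeats within the first 6 steps — that repeat gives the pumpable loop.

B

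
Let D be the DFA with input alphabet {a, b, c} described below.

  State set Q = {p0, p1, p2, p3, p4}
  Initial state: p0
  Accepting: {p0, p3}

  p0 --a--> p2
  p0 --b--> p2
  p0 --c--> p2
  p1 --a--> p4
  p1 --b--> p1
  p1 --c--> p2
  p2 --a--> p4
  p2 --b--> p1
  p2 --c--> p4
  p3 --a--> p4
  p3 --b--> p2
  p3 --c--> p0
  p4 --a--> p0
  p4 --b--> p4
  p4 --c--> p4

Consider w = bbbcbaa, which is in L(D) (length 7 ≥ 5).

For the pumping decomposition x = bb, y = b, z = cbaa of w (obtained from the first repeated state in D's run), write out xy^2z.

bbbbcbaa

xy^2z = bb·b·b·cbaa = bbbbcbaa.
Reading y = b takes D from p1 back to p1, so after x·y·y the machine is still in p1, and z then leads to the accepting state p0. Hence bbbbcbaa ∈ L(D).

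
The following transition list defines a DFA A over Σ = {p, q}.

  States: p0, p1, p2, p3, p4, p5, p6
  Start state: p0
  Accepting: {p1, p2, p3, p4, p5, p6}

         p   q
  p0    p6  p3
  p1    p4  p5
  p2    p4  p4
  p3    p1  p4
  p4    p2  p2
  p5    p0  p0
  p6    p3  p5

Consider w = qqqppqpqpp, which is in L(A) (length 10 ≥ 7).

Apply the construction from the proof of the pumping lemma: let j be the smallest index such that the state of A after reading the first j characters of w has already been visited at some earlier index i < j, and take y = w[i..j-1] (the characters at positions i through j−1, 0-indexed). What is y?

qp

State sequence: p0 -q-> p3 -q-> p4 -q-> p2 -p-> p4 -p-> p2 -q-> p4 -p-> p2 -q-> p4 -p-> p2 -p-> p4
First repeat at step 4: p4 was already visited.

So i = 2, j = 4, giving x = w[0:2] = qq, y = w[2:4] = qp, z = w[4:10] = pqpqpp.
Check: |xy| = 4 ≤ 7 and |y| = 2 ≥ 1. Reading y takes A from p4 back to p4, so every xyⁱz is accepted.
Pumping length from the standard proof: p = 7 (the number of states). The repeated state found above gives |xy| = j ≤ 7 and |y| = j − i ≥ 1.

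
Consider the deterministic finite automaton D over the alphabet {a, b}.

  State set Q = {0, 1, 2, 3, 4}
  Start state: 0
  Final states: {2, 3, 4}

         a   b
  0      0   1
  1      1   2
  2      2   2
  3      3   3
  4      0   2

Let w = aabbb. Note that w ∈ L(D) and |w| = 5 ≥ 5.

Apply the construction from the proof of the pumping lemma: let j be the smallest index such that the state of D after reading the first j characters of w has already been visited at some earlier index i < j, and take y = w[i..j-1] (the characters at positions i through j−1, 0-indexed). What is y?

a

Run of D on w = a a b b b:
  step 0: 0  (start)
  step 1: 0  (read a: 0→0)   ← first repeat (0 seen earlier)
  step 2: 0  (read a: 0→0)
  step 3: 1  (read b: 0→1)
  step 4: 2  (read b: 1→2)
  step 5: 2  (read b: 2→2)

So i = 0, j = 1, giving x = w[0:0] = ε, y = w[0:1] = a, z = w[1:5] = abbb.
Check: |xy| = 1 ≤ 5 and |y| = 1 ≥ 1. Reading y takes D from 0 back to 0, so every xyⁱz is accepted.
Pumping length from the standard proof: p = 5 (the number of states). The repeated state found above gives |xy| = j ≤ 5 and |y| = j − i ≥ 1.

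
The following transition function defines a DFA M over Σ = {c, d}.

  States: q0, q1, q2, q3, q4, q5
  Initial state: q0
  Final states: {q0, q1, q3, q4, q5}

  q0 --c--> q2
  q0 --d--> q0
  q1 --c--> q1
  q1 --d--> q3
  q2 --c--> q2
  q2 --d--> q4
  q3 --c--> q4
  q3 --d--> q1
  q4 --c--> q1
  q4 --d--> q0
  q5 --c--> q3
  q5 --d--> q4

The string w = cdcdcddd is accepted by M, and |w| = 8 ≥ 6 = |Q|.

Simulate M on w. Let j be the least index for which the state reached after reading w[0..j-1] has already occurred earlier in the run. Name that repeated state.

Run of M on w = c d c d c d d d:
  step 0: q0  (start)
  step 1: q2  (read c: q0→q2)
  step 2: q4  (read d: q2→q4)
  step 3: q1  (read c: q4→q1)
  step 4: q3  (read d: q1→q3)
  step 5: q4  (read c: q3→q4)   ← first repeat (q4 seen earlier)
  step 6: q0  (read d: q4→q0)
  step 7: q0  (read d: q0→q0)
  step 8: q0  (read d: q0→q0)

The earliest repeat is at step j = 5: M is in q4, which it already visited at step i = 2.

q4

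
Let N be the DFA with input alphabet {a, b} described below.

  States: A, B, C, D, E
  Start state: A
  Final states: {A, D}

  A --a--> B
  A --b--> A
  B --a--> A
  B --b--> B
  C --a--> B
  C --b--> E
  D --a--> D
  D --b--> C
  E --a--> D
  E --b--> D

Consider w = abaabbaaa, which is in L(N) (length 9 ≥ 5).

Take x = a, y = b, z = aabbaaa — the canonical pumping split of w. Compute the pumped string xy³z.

xy^3z = a·b·b·b·aabbaaa = abbbaabbaaa.
Reading y = b takes N from B back to B, so after x·y·y·y the machine is still in B, and z then leads to the accepting state A. Hence abbbaabbaaa ∈ L(N).

abbbaabbaaa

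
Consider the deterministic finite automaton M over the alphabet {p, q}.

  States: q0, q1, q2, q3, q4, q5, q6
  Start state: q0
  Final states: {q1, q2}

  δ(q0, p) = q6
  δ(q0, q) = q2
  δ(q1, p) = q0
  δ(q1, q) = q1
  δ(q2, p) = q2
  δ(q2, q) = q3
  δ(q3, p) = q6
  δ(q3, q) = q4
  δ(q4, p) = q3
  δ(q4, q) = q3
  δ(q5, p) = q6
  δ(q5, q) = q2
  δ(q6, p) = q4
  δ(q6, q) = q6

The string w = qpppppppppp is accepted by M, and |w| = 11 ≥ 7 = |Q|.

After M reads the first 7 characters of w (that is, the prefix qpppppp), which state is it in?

State sequence: q0 -q-> q2 -p-> q2 -p-> q2 -p-> q2 -p-> q2 -p-> q2 -p-> q2

After reading 7 characters, M is in state q2.

q2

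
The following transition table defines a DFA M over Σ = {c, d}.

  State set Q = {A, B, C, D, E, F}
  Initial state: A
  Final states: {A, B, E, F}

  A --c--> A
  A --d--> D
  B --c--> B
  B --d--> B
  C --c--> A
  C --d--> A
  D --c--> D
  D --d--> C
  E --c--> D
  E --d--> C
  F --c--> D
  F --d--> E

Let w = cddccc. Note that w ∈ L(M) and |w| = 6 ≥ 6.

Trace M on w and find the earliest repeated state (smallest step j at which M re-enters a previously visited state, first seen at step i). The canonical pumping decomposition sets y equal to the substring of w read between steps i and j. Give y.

Run of M on w = c d d c c c:
  step 0: A  (start)
  step 1: A  (read c: A→A)   ← first repeat (A seen earlier)
  step 2: D  (read d: A→D)
  step 3: C  (read d: D→C)
  step 4: A  (read c: C→A)
  step 5: A  (read c: A→A)
  step 6: A  (read c: A→A)

So i = 0, j = 1, giving x = w[0:0] = ε, y = w[0:1] = c, z = w[1:6] = ddccc.
Check: |xy| = 1 ≤ 6 and |y| = 1 ≥ 1. Reading y takes M from A back to A, so every xyⁱz is accepted.

c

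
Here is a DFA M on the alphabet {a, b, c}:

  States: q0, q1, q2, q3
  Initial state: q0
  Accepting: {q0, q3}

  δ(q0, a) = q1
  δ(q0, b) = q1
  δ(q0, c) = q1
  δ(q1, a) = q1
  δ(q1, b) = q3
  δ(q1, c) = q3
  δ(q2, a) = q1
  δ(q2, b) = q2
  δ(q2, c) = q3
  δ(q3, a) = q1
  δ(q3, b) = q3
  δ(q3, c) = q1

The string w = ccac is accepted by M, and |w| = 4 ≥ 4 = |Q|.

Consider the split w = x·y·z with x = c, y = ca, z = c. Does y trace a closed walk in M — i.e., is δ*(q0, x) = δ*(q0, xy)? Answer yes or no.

State sequence: q0 -c-> q1 -c-> q3 -a-> q1

After x (step 1): q1. After xy (step 3): q1.
They match, so y = ca drives M around a cycle from q1 back to itself; pumping y any number of times keeps M in q1 before reading z, and xyⁱz ∈ L(M) for every i ≥ 0.

yes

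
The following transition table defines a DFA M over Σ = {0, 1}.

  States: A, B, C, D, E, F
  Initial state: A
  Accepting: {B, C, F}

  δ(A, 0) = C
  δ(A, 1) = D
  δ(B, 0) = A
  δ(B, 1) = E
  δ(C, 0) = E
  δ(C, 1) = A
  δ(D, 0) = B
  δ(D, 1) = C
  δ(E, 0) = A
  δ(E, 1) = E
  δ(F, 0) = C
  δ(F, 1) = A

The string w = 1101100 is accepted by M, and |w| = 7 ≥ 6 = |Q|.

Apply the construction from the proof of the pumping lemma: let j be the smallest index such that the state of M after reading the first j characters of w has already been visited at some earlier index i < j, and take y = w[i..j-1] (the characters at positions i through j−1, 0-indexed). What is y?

Run of M on w = 1 1 0 1 1 0 0:
  step 0: A  (start)
  step 1: D  (read 1: A→D)
  step 2: C  (read 1: D→C)
  step 3: E  (read 0: C→E)
  step 4: E  (read 1: E→E)   ← first repeat (E seen earlier)
  step 5: E  (read 1: E→E)
  step 6: A  (read 0: E→A)
  step 7: C  (read 0: A→C)

So i = 3, j = 4, giving x = w[0:3] = 110, y = w[3:4] = 1, z = w[4:7] = 100.
Check: |xy| = 4 ≤ 6 and |y| = 1 ≥ 1. Reading y takes M from E back to E, so every xyⁱz is accepted.
Pumping length from the standard proof: p = 6 (the number of states). The repeated state found above gives |xy| = j ≤ 6 and |y| = j − i ≥ 1.

1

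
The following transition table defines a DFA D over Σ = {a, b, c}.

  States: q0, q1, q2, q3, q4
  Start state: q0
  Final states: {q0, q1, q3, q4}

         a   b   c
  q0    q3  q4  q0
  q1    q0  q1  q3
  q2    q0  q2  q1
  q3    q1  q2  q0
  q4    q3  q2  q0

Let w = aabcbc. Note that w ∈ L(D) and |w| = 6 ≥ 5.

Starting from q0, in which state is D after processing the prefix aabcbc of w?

State sequence: q0 -a-> q3 -a-> q1 -b-> q1 -c-> q3 -b-> q2 -c-> q1

After reading 6 characters, D is in state q1.

q1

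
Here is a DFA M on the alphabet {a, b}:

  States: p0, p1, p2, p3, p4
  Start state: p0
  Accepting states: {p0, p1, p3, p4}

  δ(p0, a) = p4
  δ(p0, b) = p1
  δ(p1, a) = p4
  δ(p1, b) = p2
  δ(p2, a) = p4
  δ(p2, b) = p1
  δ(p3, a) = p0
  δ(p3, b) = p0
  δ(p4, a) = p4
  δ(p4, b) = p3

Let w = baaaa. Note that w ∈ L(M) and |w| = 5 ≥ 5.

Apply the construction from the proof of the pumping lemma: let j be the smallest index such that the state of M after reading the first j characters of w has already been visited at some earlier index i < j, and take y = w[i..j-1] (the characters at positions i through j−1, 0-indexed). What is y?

a

Run of M on w = b a a a a:
  step 0: p0  (start)
  step 1: p1  (read b: p0→p1)
  step 2: p4  (read a: p1→p4)
  step 3: p4  (read a: p4→p4)   ← first repeat (p4 seen earlier)
  step 4: p4  (read a: p4→p4)
  step 5: p4  (read a: p4→p4)

So i = 2, j = 3, giving x = w[0:2] = ba, y = w[2:3] = a, z = w[3:5] = aa.
Check: |xy| = 3 ≤ 5 and |y| = 1 ≥ 1. Reading y takes M from p4 back to p4, so every xyⁱz is accepted.
Since M has 5 states, any run of length ≥ 5 visits 5+1 states, so by pigeonhole some state repeats within the first 5 steps — that repeat gives the pumpable loop.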